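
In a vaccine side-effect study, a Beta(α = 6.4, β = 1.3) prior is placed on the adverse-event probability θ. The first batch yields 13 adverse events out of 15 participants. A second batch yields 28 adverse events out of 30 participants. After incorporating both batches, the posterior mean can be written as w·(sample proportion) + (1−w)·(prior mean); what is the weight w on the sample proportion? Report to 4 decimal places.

The Beta prior is conjugate to a Binomial/Bernoulli likelihood; the update adds successes to α and failures to β.
Total number of participants: n = 15 + 30 = 45.
Posterior mean = (α₀+k)/(α₀+β₀+n) = [n/(α₀+β₀+n)]·(k/n) + [(α₀+β₀)/(α₀+β₀+n)]·α₀/(α₀+β₀), so only n and the prior enter the weight.
The weight on the data is w = n/(α₀+β₀+n) = 45/(6.4+1.3+45) = 45/52.7 = 0.8539.

0.8539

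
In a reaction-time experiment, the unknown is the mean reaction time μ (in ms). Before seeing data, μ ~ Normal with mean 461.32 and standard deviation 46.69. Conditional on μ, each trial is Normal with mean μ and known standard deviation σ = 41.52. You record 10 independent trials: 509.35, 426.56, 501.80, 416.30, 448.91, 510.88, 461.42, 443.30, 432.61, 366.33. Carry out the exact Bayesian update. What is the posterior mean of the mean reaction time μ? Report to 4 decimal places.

452.4476

For Normal data with known variance σ², a Normal(μ₀, σ₀²) prior on μ is conjugate. Posterior precision = 1/σ₀² + n/σ²; posterior mean is the precision-weighted average of μ₀ and x̄.
Σxᵢ = 509.35 + 426.56 + 501.80 + 416.30 + 448.91 + 510.88 + 461.42 + 443.30 + 432.61 + 366.33 = 4517.46, so n·x̄ = 4517.46.
σ₀² = 46.69² = 2179.9561, σ² = 41.52² = 1723.9104; σ² + n·σ₀² = 1723.9104 + 10·2179.9561 = 23523.4714.
Posterior mean = (μ₀/σ₀² + n·x̄/σ²)/(1/σ₀² + n/σ²) = (σ²·μ₀ + σ₀²·n·x̄)/(σ² + n·σ₀²) = (1723.9104·461.32 + 2179.9561·4517.46)/23523.4714 = 10643138.829234/23523.4714 = 452.4476.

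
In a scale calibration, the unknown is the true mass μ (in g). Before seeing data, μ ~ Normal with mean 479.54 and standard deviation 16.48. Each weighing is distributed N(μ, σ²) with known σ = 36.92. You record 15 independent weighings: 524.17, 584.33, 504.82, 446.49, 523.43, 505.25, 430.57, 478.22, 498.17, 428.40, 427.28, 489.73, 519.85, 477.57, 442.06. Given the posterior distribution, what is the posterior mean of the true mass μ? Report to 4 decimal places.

For Normal data with known variance σ², a Normal(μ₀, σ₀²) prior on μ is conjugate. Posterior precision = 1/σ₀² + n/σ²; posterior mean is the precision-weighted average of μ₀ and x̄.
Σxᵢ = 524.17 + 584.33 + 504.82 + 446.49 + 523.43 + 505.25 + 430.57 + 478.22 + 498.17 + 428.40 + 427.28 + 489.73 + 519.85 + 477.57 + 442.06 = 7280.34, so n·x̄ = 7280.34.
σ₀² = 16.48² = 271.5904, σ² = 36.92² = 1363.0864; σ² + n·σ₀² = 1363.0864 + 15·271.5904 = 5436.9424.
Posterior mean = (μ₀/σ₀² + n·x̄/σ²)/(1/σ₀² + n/σ²) = (σ²·μ₀ + σ₀²·n·x̄)/(σ² + n·σ₀²) = (1363.0864·479.54 + 271.5904·7280.34)/5436.9424 = 2630924.904992/5436.9424 = 483.8979.

483.8979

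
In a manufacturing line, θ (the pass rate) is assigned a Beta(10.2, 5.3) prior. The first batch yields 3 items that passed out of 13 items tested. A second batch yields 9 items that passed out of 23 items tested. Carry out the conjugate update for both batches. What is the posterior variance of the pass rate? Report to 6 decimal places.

The Beta prior is conjugate to a Binomial/Bernoulli likelihood; the update adds successes to α and failures to β.
After batch 1: Beta(10.2+3, 5.3+10) = Beta(13.2, 15.3).
After batch 2: Beta(13.2+9, 15.3+14) = Beta(22.2, 29.3).
Var = αβ/((α+β)²(α+β+1)) = 22.2·29.3/(51.5²·52.5) = 0.004671.

0.004671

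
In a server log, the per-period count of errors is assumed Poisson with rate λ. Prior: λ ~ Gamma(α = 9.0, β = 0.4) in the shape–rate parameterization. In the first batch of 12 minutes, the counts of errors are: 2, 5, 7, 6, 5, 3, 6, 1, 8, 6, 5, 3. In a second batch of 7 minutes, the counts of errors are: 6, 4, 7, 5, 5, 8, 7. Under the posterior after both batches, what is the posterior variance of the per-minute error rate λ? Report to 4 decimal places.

0.2870

With a Gamma(shape α, rate β) prior, the Poisson likelihood is conjugate: the posterior is Gamma(α + ΣXᵢ, β + n).
Batch 1: sum of counts S = 57 over n = 12 minutes.
After batch 1: Gamma(α+S, β+n) = Gamma(9.0+57, 0.4+12) = Gamma(66.0, 12.4).
Batch 2: sum of counts S = 42 over n = 7 minutes.
After batch 2: Gamma(α+S, β+n) = Gamma(66.0+42, 12.4+7) = Gamma(108.0, 19.4).
Var = α/β² = 108.0/19.4² = 0.2870.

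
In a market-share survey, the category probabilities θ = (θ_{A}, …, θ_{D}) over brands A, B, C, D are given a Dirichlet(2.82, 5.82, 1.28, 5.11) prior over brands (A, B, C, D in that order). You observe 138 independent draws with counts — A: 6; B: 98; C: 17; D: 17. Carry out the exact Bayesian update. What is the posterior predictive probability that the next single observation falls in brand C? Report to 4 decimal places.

0.1195

The Dirichlet prior is conjugate to the Multinomial likelihood: each posterior αⱼ = prior αⱼ + observed count nⱼ.
Posterior concentration: (8.82, 103.82, 18.28, 22.11), total = 153.03.
P(next = C | data) = α_{C}/Σα = 0.1195.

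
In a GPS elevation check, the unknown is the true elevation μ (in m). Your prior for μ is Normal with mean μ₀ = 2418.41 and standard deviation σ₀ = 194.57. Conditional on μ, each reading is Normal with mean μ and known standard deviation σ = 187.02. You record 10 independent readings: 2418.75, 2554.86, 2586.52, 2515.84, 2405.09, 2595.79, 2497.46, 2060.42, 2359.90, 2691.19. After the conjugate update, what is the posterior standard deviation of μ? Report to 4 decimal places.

56.5847

For Normal data with known variance σ², a Normal(μ₀, σ₀²) prior on μ is conjugate. Posterior precision = 1/σ₀² + n/σ²; posterior mean is the precision-weighted average of μ₀ and x̄.
σ₀² = 194.57² = 37857.4849, σ² = 187.02² = 34976.4804; σ² + n·σ₀² = 34976.4804 + 10·37857.4849 = 413551.3294.
Posterior precision = 1/σ₀² + n/σ² = 1/37857.4849 + 10/34976.4804 = (σ² + n·σ₀²)/(σ₀²σ²) = 413551.3294/(37857.4849·34976.4804); posterior variance σₙ² = σ₀²σ²/(σ² + n·σ₀²) = 37857.4849·34976.4804/413551.3294 = 3201.831271.
Posterior SD = √σₙ² = √(37857.4849·34976.4804/413551.3294) = 56.5847.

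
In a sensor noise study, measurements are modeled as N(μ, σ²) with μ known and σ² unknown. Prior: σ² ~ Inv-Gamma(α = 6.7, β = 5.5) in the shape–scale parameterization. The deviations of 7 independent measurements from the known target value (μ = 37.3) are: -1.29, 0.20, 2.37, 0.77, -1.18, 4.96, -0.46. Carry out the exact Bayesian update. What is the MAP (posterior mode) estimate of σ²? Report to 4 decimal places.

2.0143

With known mean μ and an Inverse-Gamma(α, β) prior on σ², the Normal likelihood is conjugate: posterior is Inv-Gamma(α + n/2, β + Σ(xᵢ−μ)²/2).
Σ(xᵢ−μ)² = (-1.29)² + (0.20)² + (2.37)² + (0.77)² + (-1.18)² + (4.96)² + (-0.46)² = 34.1195.
Posterior: Inv-Gamma(6.7 + 7/2, 5.5 + 34.1195/2) = Inv-Gamma(10.20, 22.55975).
Mode = β/(α+1) = 22.55975/11.20 = 2.0143.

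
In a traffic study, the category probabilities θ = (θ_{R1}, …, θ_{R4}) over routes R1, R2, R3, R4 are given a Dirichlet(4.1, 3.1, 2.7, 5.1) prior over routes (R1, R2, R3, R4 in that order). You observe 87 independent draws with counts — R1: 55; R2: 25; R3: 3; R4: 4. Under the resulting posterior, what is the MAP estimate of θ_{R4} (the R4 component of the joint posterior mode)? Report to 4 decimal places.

0.0827

The Dirichlet prior is conjugate to the Multinomial likelihood: each posterior αⱼ = prior αⱼ + observed count nⱼ.
Posterior concentration: (59.1, 28.1, 5.7, 9.1), total = 102.0.
Joint mode component: (α_{R4}−1)/(Σα−K) = 8.1/98.0 = 0.0827.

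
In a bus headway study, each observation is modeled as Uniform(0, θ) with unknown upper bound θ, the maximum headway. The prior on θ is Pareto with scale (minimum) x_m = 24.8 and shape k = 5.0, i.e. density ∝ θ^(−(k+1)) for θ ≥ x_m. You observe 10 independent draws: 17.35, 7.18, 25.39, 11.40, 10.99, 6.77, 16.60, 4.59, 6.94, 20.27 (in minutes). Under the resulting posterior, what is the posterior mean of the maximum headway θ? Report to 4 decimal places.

27.2036

A Pareto(scale x_m, shape k) prior on the upper bound θ of Uniform(0, θ) is conjugate: posterior is Pareto(max(x_m, max xᵢ), k + n).
Sample maximum = 25.39; prior scale x_m = 24.8 → posterior scale = max = 25.39.
Posterior shape = 5.0 + 10 = 15.0.
E[θ|data] = k·x_m/(k−1) = 15.0·25.39/14.0 = 27.2036.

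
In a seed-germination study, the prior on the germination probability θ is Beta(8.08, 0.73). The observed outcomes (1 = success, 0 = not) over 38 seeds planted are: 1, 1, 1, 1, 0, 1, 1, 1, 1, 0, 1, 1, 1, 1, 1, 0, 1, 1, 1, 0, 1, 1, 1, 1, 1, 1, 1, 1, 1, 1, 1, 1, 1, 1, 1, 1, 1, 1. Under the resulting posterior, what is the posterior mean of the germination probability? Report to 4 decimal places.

The Beta prior is conjugate to a Binomial/Bernoulli likelihood; the update adds successes to α and failures to β.
Posterior: Beta(α+k, β+n−k) = Beta(8.08+34, 0.73+4) = Beta(42.08, 4.73).
Posterior mean = α/(α+β) = 42.08/46.81 = 0.8990.

0.8990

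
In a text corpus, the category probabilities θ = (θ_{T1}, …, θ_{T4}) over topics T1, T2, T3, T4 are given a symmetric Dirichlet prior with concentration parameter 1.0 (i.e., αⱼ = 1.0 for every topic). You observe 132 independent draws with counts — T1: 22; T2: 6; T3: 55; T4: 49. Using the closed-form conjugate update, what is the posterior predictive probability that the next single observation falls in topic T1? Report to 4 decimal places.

The Dirichlet prior is conjugate to the Multinomial likelihood: each posterior αⱼ = prior αⱼ + observed count nⱼ.
Posterior concentration: (23.0, 7.0, 56.0, 50.0), total = 136.0.
P(next = T1 | data) = α_{T1}/Σα = 0.1691.

0.1691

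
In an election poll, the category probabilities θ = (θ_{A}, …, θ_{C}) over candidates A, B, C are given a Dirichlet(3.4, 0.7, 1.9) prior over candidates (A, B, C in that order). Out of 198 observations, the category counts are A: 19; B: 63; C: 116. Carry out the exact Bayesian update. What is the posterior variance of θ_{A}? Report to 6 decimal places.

The Dirichlet prior is conjugate to the Multinomial likelihood: each posterior αⱼ = prior αⱼ + observed count nⱼ.
Posterior concentration: (22.4, 63.7, 117.9), total = 204.0.
Var[θ_j] = α_j(Σα−α_j)/((Σα)²(Σα+1)) = 22.4·181.6/(204.0²·205.0) = 0.000477.

0.000477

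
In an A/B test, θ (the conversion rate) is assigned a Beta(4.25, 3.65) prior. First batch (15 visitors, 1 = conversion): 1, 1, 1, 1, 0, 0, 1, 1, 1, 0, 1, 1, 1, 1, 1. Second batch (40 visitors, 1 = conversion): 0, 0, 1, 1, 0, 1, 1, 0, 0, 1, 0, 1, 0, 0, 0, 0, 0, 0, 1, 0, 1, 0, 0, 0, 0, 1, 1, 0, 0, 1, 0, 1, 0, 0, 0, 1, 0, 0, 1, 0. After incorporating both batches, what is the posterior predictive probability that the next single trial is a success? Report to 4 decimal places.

The Beta prior is conjugate to a Binomial/Bernoulli likelihood; the update adds successes to α and failures to β.
After batch 1: Beta(4.25+12, 3.65+3) = Beta(16.25, 6.65).
After batch 2: Beta(16.25+14, 6.65+26) = Beta(30.25, 32.65).
For a single future Bernoulli trial, P(success | data) = α/(α+β) = 0.4809.

0.4809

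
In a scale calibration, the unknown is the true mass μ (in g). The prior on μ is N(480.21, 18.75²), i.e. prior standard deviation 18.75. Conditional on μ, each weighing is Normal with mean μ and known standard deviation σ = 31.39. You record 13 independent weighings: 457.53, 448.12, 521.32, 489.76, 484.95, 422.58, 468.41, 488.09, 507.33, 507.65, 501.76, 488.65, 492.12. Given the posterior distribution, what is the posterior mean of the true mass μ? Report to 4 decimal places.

482.4590

For Normal data with known variance σ², a Normal(μ₀, σ₀²) prior on μ is conjugate. Posterior precision = 1/σ₀² + n/σ²; posterior mean is the precision-weighted average of μ₀ and x̄.
Σxᵢ = 457.53 + 448.12 + 521.32 + 489.76 + 484.95 + 422.58 + 468.41 + 488.09 + 507.33 + 507.65 + 501.76 + 488.65 + 492.12 = 6278.27, so n·x̄ = 6278.27.
σ₀² = 18.75² = 351.5625, σ² = 31.39² = 985.3321; σ² + n·σ₀² = 985.3321 + 13·351.5625 = 5555.6446.
Posterior mean = (μ₀/σ₀² + n·x̄/σ²)/(1/σ₀² + n/σ²) = (σ²·μ₀ + σ₀²·n·x̄)/(σ² + n·σ₀²) = (985.3321·480.21 + 351.5625·6278.27)/5555.6446 = 2680370.624616/5555.6446 = 482.4590.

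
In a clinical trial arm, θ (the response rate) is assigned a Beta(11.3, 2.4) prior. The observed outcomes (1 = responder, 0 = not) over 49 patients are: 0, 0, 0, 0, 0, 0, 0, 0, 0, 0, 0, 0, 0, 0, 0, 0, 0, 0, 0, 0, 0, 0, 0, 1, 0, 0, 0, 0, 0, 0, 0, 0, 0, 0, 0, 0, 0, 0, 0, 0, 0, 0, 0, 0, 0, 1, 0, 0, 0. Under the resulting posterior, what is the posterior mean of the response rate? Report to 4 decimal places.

0.2121

The Beta prior is conjugate to a Binomial/Bernoulli likelihood; the update adds successes to α and failures to β.
Posterior: Beta(α+k, β+n−k) = Beta(11.3+2, 2.4+47) = Beta(13.3, 49.4).
Posterior mean = α/(α+β) = 13.3/62.7 = 0.2121.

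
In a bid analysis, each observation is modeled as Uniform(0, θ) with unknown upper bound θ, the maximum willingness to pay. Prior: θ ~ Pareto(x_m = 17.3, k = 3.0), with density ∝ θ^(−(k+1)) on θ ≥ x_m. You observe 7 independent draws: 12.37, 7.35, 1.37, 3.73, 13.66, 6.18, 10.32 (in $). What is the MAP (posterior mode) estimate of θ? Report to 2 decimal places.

A Pareto(scale x_m, shape k) prior on the upper bound θ of Uniform(0, θ) is conjugate: posterior is Pareto(max(x_m, max xᵢ), k + n).
Sample maximum = 13.66; prior scale x_m = 17.3 → posterior scale = max = 17.30.
Posterior shape = 3.0 + 7 = 10.0.
The Pareto density is decreasing on [x_m, ∞), so the mode is x_m = 17.30.

17.30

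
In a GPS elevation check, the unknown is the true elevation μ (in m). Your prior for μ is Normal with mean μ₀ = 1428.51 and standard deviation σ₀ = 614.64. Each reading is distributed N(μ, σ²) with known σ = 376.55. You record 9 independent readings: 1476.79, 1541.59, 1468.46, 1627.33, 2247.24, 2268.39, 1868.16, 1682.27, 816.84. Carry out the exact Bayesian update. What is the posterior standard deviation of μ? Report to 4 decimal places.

122.9786

For Normal data with known variance σ², a Normal(μ₀, σ₀²) prior on μ is conjugate. Posterior precision = 1/σ₀² + n/σ²; posterior mean is the precision-weighted average of μ₀ and x̄.
σ₀² = 614.64² = 377782.3296, σ² = 376.55² = 141789.9025; σ² + n·σ₀² = 141789.9025 + 9·377782.3296 = 3541830.8689.
Posterior precision = 1/σ₀² + n/σ² = 1/377782.3296 + 9/141789.9025 = (σ² + n·σ₀²)/(σ₀²σ²) = 3541830.8689/(377782.3296·141789.9025); posterior variance σₙ² = σ₀²σ²/(σ² + n·σ₀²) = 377782.3296·141789.9025/3541830.8689 = 15123.737316.
Posterior SD = √σₙ² = √(377782.3296·141789.9025/3541830.8689) = 122.9786.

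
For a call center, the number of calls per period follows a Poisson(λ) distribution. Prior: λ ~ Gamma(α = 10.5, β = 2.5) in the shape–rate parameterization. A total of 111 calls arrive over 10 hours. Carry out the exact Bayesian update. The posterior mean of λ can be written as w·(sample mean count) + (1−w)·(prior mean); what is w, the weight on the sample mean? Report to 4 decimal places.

0.8000

With a Gamma(shape α, rate β) prior, the Poisson likelihood is conjugate: the posterior is Gamma(α + ΣXᵢ, β + n).
Posterior mean = (α₀+S)/(β₀+n) = [n/(β₀+n)]·(S/n) + [β₀/(β₀+n)]·(α₀/β₀), so only n and β₀ enter the weight.
Weight on data w = n/(β₀+n) = 10/(2.5+10) = 10/12.5 = 0.8000.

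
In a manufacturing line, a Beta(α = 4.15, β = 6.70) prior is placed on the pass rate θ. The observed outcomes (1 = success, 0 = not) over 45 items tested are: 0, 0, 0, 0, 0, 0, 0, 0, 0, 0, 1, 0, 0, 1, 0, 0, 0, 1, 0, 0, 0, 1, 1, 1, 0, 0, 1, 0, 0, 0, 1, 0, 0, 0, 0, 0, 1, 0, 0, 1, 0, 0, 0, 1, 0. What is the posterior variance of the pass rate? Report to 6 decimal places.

0.003477

The Beta prior is conjugate to a Binomial/Bernoulli likelihood; the update adds successes to α and failures to β.
Posterior: Beta(α+k, β+n−k) = Beta(4.15+11, 6.70+34) = Beta(15.15, 40.70).
Var = αβ/((α+β)²(α+β+1)) = 15.15·40.70/(55.85²·56.85) = 0.003477.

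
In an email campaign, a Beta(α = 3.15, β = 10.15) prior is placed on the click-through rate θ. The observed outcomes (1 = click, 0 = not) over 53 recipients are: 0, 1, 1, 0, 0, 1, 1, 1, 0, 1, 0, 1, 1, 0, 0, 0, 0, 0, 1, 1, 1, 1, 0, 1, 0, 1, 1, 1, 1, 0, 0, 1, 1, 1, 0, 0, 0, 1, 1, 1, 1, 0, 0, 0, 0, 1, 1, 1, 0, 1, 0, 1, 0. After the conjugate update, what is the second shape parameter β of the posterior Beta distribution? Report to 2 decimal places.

34.15

The Beta prior is conjugate to a Binomial/Bernoulli likelihood; the update adds successes to α and failures to β.
Posterior: Beta(α+k, β+n−k) = Beta(3.15+29, 10.15+24) = Beta(32.15, 34.15).
Posterior β = 34.15.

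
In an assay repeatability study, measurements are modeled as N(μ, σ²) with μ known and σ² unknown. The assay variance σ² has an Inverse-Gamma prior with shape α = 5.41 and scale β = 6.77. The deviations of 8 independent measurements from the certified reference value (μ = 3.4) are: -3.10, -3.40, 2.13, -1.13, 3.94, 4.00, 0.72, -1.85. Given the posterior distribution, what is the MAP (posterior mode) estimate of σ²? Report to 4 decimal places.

With known mean μ and an Inverse-Gamma(α, β) prior on σ², the Normal likelihood is conjugate: posterior is Inv-Gamma(α + n/2, β + Σ(xᵢ−μ)²/2).
Σ(xᵢ−μ)² = (-3.10)² + (-3.40)² + (2.13)² + (-1.13)² + (3.94)² + (4.00)² + (0.72)² + (-1.85)² = 62.4483.
Posterior: Inv-Gamma(5.41 + 8/2, 6.77 + 62.4483/2) = Inv-Gamma(9.41, 37.99415).
Mode = β/(α+1) = 37.99415/10.41 = 3.6498.

3.6498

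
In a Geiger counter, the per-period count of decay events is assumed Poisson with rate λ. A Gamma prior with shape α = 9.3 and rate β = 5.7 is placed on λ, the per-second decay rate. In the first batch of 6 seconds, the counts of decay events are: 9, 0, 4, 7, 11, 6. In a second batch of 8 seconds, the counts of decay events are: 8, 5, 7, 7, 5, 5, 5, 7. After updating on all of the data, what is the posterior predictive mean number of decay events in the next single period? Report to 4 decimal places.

With a Gamma(shape α, rate β) prior, the Poisson likelihood is conjugate: the posterior is Gamma(α + ΣXᵢ, β + n).
Batch 1: sum of counts S = 37 over n = 6 seconds.
After batch 1: Gamma(α+S, β+n) = Gamma(9.3+37, 5.7+6) = Gamma(46.3, 11.7).
Batch 2: sum of counts S = 49 over n = 8 seconds.
After batch 2: Gamma(α+S, β+n) = Gamma(46.3+49, 11.7+8) = Gamma(95.3, 19.7).
The predictive distribution for one future period is NegBinom with mean α/β = 4.8376.

4.8376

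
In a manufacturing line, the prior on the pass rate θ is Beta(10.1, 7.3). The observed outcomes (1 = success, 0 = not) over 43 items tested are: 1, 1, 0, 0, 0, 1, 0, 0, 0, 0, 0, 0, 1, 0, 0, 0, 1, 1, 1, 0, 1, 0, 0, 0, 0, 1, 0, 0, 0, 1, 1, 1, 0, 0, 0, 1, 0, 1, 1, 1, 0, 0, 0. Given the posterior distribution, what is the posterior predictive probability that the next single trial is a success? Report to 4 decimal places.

The Beta prior is conjugate to a Binomial/Bernoulli likelihood; the update adds successes to α and failures to β.
Posterior: Beta(α+k, β+n−k) = Beta(10.1+16, 7.3+27) = Beta(26.1, 34.3).
For a single future Bernoulli trial, P(success | data) = α/(α+β) = 0.4321.

0.4321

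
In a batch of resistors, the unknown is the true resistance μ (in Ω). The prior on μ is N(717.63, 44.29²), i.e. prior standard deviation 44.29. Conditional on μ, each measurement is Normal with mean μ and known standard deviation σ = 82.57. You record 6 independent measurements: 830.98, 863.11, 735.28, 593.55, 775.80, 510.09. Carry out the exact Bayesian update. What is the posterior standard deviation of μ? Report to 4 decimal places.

26.8237

For Normal data with known variance σ², a Normal(μ₀, σ₀²) prior on μ is conjugate. Posterior precision = 1/σ₀² + n/σ²; posterior mean is the precision-weighted average of μ₀ and x̄.
σ₀² = 44.29² = 1961.6041, σ² = 82.57² = 6817.8049; σ² + n·σ₀² = 6817.8049 + 6·1961.6041 = 18587.4295.
Posterior precision = 1/σ₀² + n/σ² = 1/1961.6041 + 6/6817.8049 = (σ² + n·σ₀²)/(σ₀²σ²) = 18587.4295/(1961.6041·6817.8049); posterior variance σₙ² = σ₀²σ²/(σ² + n·σ₀²) = 1961.6041·6817.8049/18587.4295 = 719.509604.
Posterior SD = √σₙ² = √(1961.6041·6817.8049/18587.4295) = 26.8237.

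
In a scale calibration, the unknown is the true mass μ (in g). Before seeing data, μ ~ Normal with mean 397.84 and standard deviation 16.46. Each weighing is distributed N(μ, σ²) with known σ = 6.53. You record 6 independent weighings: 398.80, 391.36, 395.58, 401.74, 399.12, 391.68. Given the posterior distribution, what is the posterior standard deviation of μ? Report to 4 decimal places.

For Normal data with known variance σ², a Normal(μ₀, σ₀²) prior on μ is conjugate. Posterior precision = 1/σ₀² + n/σ²; posterior mean is the precision-weighted average of μ₀ and x̄.
σ₀² = 16.46² = 270.9316, σ² = 6.53² = 42.6409; σ² + n·σ₀² = 42.6409 + 6·270.9316 = 1668.2305.
Posterior precision = 1/σ₀² + n/σ² = 1/270.9316 + 6/42.6409 = (σ² + n·σ₀²)/(σ₀²σ²) = 1668.2305/(270.9316·42.6409); posterior variance σₙ² = σ₀²σ²/(σ² + n·σ₀²) = 270.9316·42.6409/1668.2305 = 6.925162.
Posterior SD = √σₙ² = √(270.9316·42.6409/1668.2305) = 2.6316.

2.6316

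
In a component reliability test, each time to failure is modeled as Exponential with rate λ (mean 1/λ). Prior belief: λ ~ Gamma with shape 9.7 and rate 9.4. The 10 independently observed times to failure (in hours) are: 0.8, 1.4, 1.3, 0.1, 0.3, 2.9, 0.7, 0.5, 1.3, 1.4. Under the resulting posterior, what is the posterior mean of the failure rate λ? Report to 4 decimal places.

0.9801

With a Gamma(shape α, rate β) prior on the exponential rate λ, the posterior after n observations with total T = Σxᵢ is Gamma(α+n, β+T).
Sum of observations T = 10.7 hours; n = 10.
Posterior: Gamma(9.7+10, 9.4+10.7) = Gamma(19.7, 20.1).
Posterior mean of λ = α/β = 19.7/20.1 = 0.9801.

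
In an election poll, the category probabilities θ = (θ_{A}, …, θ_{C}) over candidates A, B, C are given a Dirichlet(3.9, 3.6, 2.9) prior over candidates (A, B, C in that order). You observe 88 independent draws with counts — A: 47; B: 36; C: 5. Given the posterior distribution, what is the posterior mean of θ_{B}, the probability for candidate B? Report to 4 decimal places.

0.4024

The Dirichlet prior is conjugate to the Multinomial likelihood: each posterior αⱼ = prior αⱼ + observed count nⱼ.
Posterior concentration: (50.9, 39.6, 7.9), total = 98.4.
E[θ_{B}|data] = α_{B}/Σα = 39.6/98.4 = 0.4024.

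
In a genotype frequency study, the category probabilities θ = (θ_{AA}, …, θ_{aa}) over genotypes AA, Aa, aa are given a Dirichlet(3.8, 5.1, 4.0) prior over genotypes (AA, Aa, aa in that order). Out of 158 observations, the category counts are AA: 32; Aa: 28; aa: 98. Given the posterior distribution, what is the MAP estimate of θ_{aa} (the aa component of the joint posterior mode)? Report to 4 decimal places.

0.6015

The Dirichlet prior is conjugate to the Multinomial likelihood: each posterior αⱼ = prior αⱼ + observed count nⱼ.
Posterior concentration: (35.8, 33.1, 102.0), total = 170.9.
Joint mode component: (α_{aa}−1)/(Σα−K) = 101.0/167.9 = 0.6015.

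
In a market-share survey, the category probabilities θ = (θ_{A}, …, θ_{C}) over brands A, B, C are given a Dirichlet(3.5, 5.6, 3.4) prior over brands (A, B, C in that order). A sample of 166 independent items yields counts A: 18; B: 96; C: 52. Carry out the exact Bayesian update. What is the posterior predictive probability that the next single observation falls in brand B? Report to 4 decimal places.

The Dirichlet prior is conjugate to the Multinomial likelihood: each posterior αⱼ = prior αⱼ + observed count nⱼ.
Posterior concentration: (21.5, 101.6, 55.4), total = 178.5.
P(next = B | data) = α_{B}/Σα = 0.5692.

0.5692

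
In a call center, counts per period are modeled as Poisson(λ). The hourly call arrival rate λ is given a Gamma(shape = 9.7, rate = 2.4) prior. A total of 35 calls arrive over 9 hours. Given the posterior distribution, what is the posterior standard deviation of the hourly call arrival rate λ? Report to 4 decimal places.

0.5865

With a Gamma(shape α, rate β) prior, the Poisson likelihood is conjugate: the posterior is Gamma(α + ΣXᵢ, β + n).
Posterior: Gamma(α+S, β+n) = Gamma(9.7+35, 2.4+9) = Gamma(44.7, 11.4).
SD = √α/β = √44.7/11.4 = 0.5865.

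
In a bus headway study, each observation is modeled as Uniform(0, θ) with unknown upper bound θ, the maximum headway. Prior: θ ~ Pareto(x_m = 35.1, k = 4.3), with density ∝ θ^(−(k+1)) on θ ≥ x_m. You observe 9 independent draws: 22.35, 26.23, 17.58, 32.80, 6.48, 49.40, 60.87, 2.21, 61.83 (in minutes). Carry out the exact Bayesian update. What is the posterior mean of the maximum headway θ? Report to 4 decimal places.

66.8568

A Pareto(scale x_m, shape k) prior on the upper bound θ of Uniform(0, θ) is conjugate: posterior is Pareto(max(x_m, max xᵢ), k + n).
Sample maximum = 61.83; prior scale x_m = 35.1 → posterior scale = max = 61.83.
Posterior shape = 4.3 + 9 = 13.3.
E[θ|data] = k·x_m/(k−1) = 13.3·61.83/12.3 = 66.8568.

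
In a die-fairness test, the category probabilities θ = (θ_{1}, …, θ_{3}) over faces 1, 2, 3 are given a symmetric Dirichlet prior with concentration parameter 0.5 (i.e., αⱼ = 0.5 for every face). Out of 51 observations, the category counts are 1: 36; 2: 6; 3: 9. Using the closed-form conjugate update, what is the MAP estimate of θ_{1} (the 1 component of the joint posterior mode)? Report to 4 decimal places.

0.7172

The Dirichlet prior is conjugate to the Multinomial likelihood: each posterior αⱼ = prior αⱼ + observed count nⱼ.
Posterior concentration: (36.5, 6.5, 9.5), total = 52.5.
Joint mode component: (α_{1}−1)/(Σα−K) = 35.5/49.5 = 0.7172.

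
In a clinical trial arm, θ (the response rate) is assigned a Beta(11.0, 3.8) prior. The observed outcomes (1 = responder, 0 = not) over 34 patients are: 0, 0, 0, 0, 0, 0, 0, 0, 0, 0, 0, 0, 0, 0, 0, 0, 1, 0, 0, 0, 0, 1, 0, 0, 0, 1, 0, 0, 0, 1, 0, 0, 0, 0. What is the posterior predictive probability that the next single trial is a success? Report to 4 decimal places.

The Beta prior is conjugate to a Binomial/Bernoulli likelihood; the update adds successes to α and failures to β.
Posterior: Beta(α+k, β+n−k) = Beta(11.0+4, 3.8+30) = Beta(15.0, 33.8).
For a single future Bernoulli trial, P(success | data) = α/(α+β) = 0.3074.

0.3074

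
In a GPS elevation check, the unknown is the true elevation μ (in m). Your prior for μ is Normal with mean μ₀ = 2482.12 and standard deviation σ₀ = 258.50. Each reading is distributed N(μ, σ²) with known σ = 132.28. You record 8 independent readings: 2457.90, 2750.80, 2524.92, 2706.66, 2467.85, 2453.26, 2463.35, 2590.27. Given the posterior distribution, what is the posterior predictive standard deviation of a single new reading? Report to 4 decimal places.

140.0569

For Normal data with known variance σ², a Normal(μ₀, σ₀²) prior on μ is conjugate. Posterior precision = 1/σ₀² + n/σ²; posterior mean is the precision-weighted average of μ₀ and x̄.
σ₀² = 258.50² = 66822.25, σ² = 132.28² = 17497.9984; σ² + n·σ₀² = 17497.9984 + 8·66822.25 = 552075.9984.
Posterior precision = 1/σ₀² + n/σ² = 1/66822.25 + 8/17497.9984 = (σ² + n·σ₀²)/(σ₀²σ²) = 552075.9984/(66822.25·17497.9984); posterior variance σₙ² = σ₀²σ²/(σ² + n·σ₀²) = 66822.25·17497.9984/552075.9984 = 2117.925117.
Predictive variance for one new observation = σₙ² + σ² = 66822.25·17497.9984/552075.9984 + 17497.9984 = σ²·(σ₀² + 552075.9984)/552075.9984 = 17497.9984·618898.2484/552075.9984 = 19615.923517; SD = √(17497.9984·618898.2484/552075.9984) = 140.0569.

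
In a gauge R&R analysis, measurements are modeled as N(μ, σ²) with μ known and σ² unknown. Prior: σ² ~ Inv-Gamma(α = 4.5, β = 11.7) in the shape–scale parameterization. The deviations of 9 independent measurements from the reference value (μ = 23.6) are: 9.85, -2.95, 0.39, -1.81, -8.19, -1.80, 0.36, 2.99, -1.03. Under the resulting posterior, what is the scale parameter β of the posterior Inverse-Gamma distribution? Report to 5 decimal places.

With known mean μ and an Inverse-Gamma(α, β) prior on σ², the Normal likelihood is conjugate: posterior is Inv-Gamma(α + n/2, β + Σ(xᵢ−μ)²/2).
Σ(xᵢ−μ)² = (9.85)² + (-2.95)² + (0.39)² + (-1.81)² + (-8.19)² + (-1.80)² + (0.36)² + (2.99)² + (-1.03)² = 189.5999.
Posterior: Inv-Gamma(4.5 + 9/2, 11.7 + 189.5999/2) = Inv-Gamma(9.00, 106.49995).
Posterior β = 106.49995.

106.49995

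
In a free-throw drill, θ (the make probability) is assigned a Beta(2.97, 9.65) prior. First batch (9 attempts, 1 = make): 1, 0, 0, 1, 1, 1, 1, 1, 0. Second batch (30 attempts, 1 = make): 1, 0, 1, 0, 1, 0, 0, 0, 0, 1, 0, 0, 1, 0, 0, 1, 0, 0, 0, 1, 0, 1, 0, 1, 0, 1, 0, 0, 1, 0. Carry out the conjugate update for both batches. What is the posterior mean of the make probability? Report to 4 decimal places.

0.3869

The Beta prior is conjugate to a Binomial/Bernoulli likelihood; the update adds successes to α and failures to β.
After batch 1: Beta(2.97+6, 9.65+3) = Beta(8.97, 12.65).
After batch 2: Beta(8.97+11, 12.65+19) = Beta(19.97, 31.65).
Posterior mean = α/(α+β) = 19.97/51.62 = 0.3869.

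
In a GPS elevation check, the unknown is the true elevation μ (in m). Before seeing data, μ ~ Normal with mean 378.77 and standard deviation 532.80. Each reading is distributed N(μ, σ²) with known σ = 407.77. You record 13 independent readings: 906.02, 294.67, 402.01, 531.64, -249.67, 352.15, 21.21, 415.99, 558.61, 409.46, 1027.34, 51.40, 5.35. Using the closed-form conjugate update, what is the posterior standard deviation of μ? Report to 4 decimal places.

110.6302

For Normal data with known variance σ², a Normal(μ₀, σ₀²) prior on μ is conjugate. Posterior precision = 1/σ₀² + n/σ²; posterior mean is the precision-weighted average of μ₀ and x̄.
σ₀² = 532.80² = 283875.84, σ² = 407.77² = 166276.3729; σ² + n·σ₀² = 166276.3729 + 13·283875.84 = 3856662.2929.
Posterior precision = 1/σ₀² + n/σ² = 1/283875.84 + 13/166276.3729 = (σ² + n·σ₀²)/(σ₀²σ²) = 3856662.2929/(283875.84·166276.3729); posterior variance σₙ² = σ₀²σ²/(σ² + n·σ₀²) = 283875.84·166276.3729/3856662.2929 = 12239.040249.
Posterior SD = √σₙ² = √(283875.84·166276.3729/3856662.2929) = 110.6302.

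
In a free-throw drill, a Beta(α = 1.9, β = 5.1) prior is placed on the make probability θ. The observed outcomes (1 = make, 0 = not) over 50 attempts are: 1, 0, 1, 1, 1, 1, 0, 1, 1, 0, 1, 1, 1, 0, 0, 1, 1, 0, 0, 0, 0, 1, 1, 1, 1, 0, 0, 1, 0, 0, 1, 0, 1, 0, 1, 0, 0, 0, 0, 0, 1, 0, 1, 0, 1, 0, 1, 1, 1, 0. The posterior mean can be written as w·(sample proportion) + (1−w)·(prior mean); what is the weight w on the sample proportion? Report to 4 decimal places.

0.8772

The Beta prior is conjugate to a Binomial/Bernoulli likelihood; the update adds successes to α and failures to β.
Posterior mean = (α₀+k)/(α₀+β₀+n) = [n/(α₀+β₀+n)]·(k/n) + [(α₀+β₀)/(α₀+β₀+n)]·α₀/(α₀+β₀), so only n and the prior enter the weight.
The weight on the data is w = n/(α₀+β₀+n) = 50/(1.9+5.1+50) = 50/57.0 = 0.8772.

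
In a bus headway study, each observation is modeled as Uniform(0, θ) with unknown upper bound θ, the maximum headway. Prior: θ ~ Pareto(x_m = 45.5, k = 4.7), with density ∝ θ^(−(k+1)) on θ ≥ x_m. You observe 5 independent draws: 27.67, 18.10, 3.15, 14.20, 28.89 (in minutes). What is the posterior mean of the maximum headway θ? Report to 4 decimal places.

50.7299

A Pareto(scale x_m, shape k) prior on the upper bound θ of Uniform(0, θ) is conjugate: posterior is Pareto(max(x_m, max xᵢ), k + n).
Sample maximum = 28.89; prior scale x_m = 45.5 → posterior scale = max = 45.50.
Posterior shape = 4.7 + 5 = 9.7.
E[θ|data] = k·x_m/(k−1) = 9.7·45.50/8.7 = 50.7299.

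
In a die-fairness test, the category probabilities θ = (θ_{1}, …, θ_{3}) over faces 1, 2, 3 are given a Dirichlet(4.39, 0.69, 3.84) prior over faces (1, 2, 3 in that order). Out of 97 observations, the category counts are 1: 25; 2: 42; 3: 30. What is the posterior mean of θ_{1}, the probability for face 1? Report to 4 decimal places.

0.2775

The Dirichlet prior is conjugate to the Multinomial likelihood: each posterior αⱼ = prior αⱼ + observed count nⱼ.
Posterior concentration: (29.39, 42.69, 33.84), total = 105.92.
E[θ_{1}|data] = α_{1}/Σα = 29.39/105.92 = 0.2775.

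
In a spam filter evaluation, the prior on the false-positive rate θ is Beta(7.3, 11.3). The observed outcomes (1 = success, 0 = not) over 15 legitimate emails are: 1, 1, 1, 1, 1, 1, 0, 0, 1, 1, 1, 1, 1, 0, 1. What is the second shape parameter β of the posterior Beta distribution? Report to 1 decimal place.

The Beta prior is conjugate to a Binomial/Bernoulli likelihood; the update adds successes to α and failures to β.
Posterior: Beta(α+k, β+n−k) = Beta(7.3+12, 11.3+3) = Beta(19.3, 14.3).
Posterior β = 14.3.

14.3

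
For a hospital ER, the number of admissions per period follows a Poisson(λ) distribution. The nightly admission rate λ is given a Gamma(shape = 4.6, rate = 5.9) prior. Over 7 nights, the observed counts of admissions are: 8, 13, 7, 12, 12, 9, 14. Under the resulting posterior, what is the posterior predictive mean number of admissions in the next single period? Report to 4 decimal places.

6.1705

With a Gamma(shape α, rate β) prior, the Poisson likelihood is conjugate: the posterior is Gamma(α + ΣXᵢ, β + n).
Sum of counts S = 75 over n = 7 nights.
Posterior: Gamma(α+S, β+n) = Gamma(4.6+75, 5.9+7) = Gamma(79.6, 12.9).
The predictive distribution for one future period is NegBinom with mean α/β = 6.1705.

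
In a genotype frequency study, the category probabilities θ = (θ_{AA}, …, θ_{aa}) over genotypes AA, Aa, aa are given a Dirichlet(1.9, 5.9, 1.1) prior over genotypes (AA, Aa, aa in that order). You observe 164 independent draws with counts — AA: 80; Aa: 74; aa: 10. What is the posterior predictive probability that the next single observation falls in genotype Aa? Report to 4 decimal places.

The Dirichlet prior is conjugate to the Multinomial likelihood: each posterior αⱼ = prior αⱼ + observed count nⱼ.
Posterior concentration: (81.9, 79.9, 11.1), total = 172.9.
P(next = Aa | data) = α_{Aa}/Σα = 0.4621.

0.4621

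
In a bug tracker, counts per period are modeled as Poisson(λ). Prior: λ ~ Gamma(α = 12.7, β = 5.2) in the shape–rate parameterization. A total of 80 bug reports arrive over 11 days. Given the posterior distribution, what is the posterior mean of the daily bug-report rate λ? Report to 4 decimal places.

5.7222

With a Gamma(shape α, rate β) prior, the Poisson likelihood is conjugate: the posterior is Gamma(α + ΣXᵢ, β + n).
Posterior: Gamma(α+S, β+n) = Gamma(12.7+80, 5.2+11) = Gamma(92.7, 16.2).
Posterior mean = α/β = 92.7/16.2 = 5.7222.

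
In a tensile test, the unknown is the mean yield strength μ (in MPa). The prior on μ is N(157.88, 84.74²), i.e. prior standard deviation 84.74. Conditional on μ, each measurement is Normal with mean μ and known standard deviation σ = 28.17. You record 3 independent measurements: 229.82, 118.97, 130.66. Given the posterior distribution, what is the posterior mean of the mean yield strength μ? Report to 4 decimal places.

159.7479

For Normal data with known variance σ², a Normal(μ₀, σ₀²) prior on μ is conjugate. Posterior precision = 1/σ₀² + n/σ²; posterior mean is the precision-weighted average of μ₀ and x̄.
Σxᵢ = 229.82 + 118.97 + 130.66 = 479.45, so n·x̄ = 479.45.
σ₀² = 84.74² = 7180.8676, σ² = 28.17² = 793.5489; σ² + n·σ₀² = 793.5489 + 3·7180.8676 = 22336.1517.
Posterior mean = (μ₀/σ₀² + n·x̄/σ²)/(1/σ₀² + n/σ²) = (σ²·μ₀ + σ₀²·n·x̄)/(σ² + n·σ₀²) = (793.5489·157.88 + 7180.8676·479.45)/22336.1517 = 3568152.471152/22336.1517 = 159.7479.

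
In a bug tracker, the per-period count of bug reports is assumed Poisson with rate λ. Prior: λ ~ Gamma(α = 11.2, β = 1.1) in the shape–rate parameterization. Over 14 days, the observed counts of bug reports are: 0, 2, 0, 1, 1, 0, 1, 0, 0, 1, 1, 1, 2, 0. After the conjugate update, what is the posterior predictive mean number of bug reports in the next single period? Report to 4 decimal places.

With a Gamma(shape α, rate β) prior, the Poisson likelihood is conjugate: the posterior is Gamma(α + ΣXᵢ, β + n).
Sum of counts S = 10 over n = 14 days.
Posterior: Gamma(α+S, β+n) = Gamma(11.2+10, 1.1+14) = Gamma(21.2, 15.1).
The predictive distribution for one future period is NegBinom with mean α/β = 1.4040.

1.4040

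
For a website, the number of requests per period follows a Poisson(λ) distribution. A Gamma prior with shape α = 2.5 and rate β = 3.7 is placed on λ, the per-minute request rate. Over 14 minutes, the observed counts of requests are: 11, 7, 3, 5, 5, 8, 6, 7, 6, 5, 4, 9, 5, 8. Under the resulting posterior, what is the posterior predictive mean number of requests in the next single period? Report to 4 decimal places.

5.1695

With a Gamma(shape α, rate β) prior, the Poisson likelihood is conjugate: the posterior is Gamma(α + ΣXᵢ, β + n).
Sum of counts S = 89 over n = 14 minutes.
Posterior: Gamma(α+S, β+n) = Gamma(2.5+89, 3.7+14) = Gamma(91.5, 17.7).
The predictive distribution for one future period is NegBinom with mean α/β = 5.1695.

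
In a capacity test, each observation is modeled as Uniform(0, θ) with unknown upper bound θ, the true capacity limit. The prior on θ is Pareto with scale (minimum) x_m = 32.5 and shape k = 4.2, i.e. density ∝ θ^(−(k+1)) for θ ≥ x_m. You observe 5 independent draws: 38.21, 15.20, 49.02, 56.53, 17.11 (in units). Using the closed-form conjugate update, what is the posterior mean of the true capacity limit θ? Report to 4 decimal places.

A Pareto(scale x_m, shape k) prior on the upper bound θ of Uniform(0, θ) is conjugate: posterior is Pareto(max(x_m, max xᵢ), k + n).
Sample maximum = 56.53; prior scale x_m = 32.5 → posterior scale = max = 56.53.
Posterior shape = 4.2 + 5 = 9.2.
E[θ|data] = k·x_m/(k−1) = 9.2·56.53/8.2 = 63.4239.

63.4239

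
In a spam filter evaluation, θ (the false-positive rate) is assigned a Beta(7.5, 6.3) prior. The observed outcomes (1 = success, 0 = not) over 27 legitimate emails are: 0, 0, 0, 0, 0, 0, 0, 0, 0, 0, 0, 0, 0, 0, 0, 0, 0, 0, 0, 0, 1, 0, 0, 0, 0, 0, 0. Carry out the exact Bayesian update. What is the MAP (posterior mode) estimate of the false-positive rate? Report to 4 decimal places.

The Beta prior is conjugate to a Binomial/Bernoulli likelihood; the update adds successes to α and failures to β.
Posterior: Beta(α+k, β+n−k) = Beta(7.5+1, 6.3+26) = Beta(8.5, 32.3).
Mode of Beta(a,b) for a,b>1 is (a−1)/(a+b−2) = 7.5/38.8 = 0.1933.

0.1933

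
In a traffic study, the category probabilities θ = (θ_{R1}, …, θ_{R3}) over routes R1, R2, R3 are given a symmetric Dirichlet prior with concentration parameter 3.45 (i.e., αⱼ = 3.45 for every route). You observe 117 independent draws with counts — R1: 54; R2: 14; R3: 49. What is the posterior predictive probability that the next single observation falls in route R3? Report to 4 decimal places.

The Dirichlet prior is conjugate to the Multinomial likelihood: each posterior αⱼ = prior αⱼ + observed count nⱼ.
Posterior concentration: (57.45, 17.45, 52.45), total = 127.35.
P(next = R3 | data) = α_{R3}/Σα = 0.4119.

0.4119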